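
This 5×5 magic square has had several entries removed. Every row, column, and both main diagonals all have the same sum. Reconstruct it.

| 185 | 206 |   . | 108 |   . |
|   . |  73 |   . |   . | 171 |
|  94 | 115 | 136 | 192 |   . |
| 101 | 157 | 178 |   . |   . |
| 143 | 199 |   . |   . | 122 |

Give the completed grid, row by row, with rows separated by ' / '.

185 206 87 108 164 / 227 73 129 150 171 / 94 115 136 192 213 / 101 157 178 234 80 / 143 199 220 66 122

Column 2 is already complete: 206 + 73 + 115 + 157 + 199 = 750, so that is the magic constant.
Row 3 must total 750; the given cells sum to 537, so (3,5) = 213.
Using column 1: 185 + 94 + 101 + 143 + ? → (2,1) = 750 − 523 = 227.
From main diagonal, 750 − (185 + 73 + 136 + 122) gives (4,4) = 234.
Row 4 needs 750; the known cells sum to 670, so (4,5) = 80.
Column 5 must total 750; the given cells sum to 586, so (1,5) = 164.
Using anti-diagonal: 164 + 136 + 157 + 143 + ? → (2,4) = 750 − 600 = 150.
Row 1 must total 750; the given cells sum to 663, so (1,3) = 87.
From row 2, 750 − (227 + 73 + 150 + 171) gives (2,3) = 129.
Using column 3: 87 + 129 + 136 + 178 + ? → (5,3) = 750 − 530 = 220.
Column 4 must total 750; the given cells sum to 684, so (5,4) = 66.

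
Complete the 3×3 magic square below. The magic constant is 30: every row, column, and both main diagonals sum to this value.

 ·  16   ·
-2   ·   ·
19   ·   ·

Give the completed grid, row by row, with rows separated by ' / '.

Column 1: -2 + 19 + ? = 30, so (1,1) = 13.
Row 1: 13 + 16 + ? = 30, so (1,3) = 1.
Anti-diagonal needs 30; the known cells sum to 20, so (2,2) = 10.
Row 2: -2 + 10 + ? = 30, so (2,3) = 22.
Using column 2: 16 + 10 + ? → (3,2) = 30 − 26 = 4.
From column 3, 30 − (1 + 22) gives (3,3) = 7.

13 16 1 / -2 10 22 / 19 4 7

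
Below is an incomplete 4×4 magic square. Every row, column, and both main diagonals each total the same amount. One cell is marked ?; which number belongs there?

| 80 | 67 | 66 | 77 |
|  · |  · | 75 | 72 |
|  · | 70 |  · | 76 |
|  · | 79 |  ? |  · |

Row 1 is complete and sums to 290; that is the magic constant.
The remaining cell in column 2 is (2,2) = 290 − 216 = 74.
Column 4 must total 290; the given cells sum to 225, so (4,4) = 65.
Main diagonal must total 290; the given cells sum to 219, so (3,3) = 71.
The remaining cell in anti-diagonal is (4,1) = 290 − 222 = 68.
From row 2, 290 − (74 + 75 + 72) gives (2,1) = 69.
Row 3 must total 290; the given cells sum to 217, so (3,1) = 73.
Row 4 must total 290; the given cells sum to 212, so (4,3) = 78.

78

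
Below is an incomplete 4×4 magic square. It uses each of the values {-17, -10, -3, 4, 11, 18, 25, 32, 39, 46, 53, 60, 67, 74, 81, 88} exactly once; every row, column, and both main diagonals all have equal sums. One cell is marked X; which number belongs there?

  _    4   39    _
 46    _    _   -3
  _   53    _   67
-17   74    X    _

The 16 entries sum to 568, so each line sums to 568/4 = 142.
Using column 2: 4 + 53 + 74 + ? → (2,2) = 142 − 131 = 11.
From row 2, 142 − (46 + 11 + (-3)) gives (2,3) = 88.
Anti-diagonal needs 142; the known cells sum to 124, so (1,4) = 18.
Row 1: 4 + 39 + 18 + ? = 142, so (1,1) = 81.
From column 1, 142 − (81 + 46 + (-17)) gives (3,1) = 32.
From column 4, 142 − (18 + (-3) + 67) gives (4,4) = 60.
The remaining cell in main diagonal is (3,3) = 142 − 152 = -10.
From row 4, 142 − (-17 + 74 + 60) gives (4,3) = 25.

25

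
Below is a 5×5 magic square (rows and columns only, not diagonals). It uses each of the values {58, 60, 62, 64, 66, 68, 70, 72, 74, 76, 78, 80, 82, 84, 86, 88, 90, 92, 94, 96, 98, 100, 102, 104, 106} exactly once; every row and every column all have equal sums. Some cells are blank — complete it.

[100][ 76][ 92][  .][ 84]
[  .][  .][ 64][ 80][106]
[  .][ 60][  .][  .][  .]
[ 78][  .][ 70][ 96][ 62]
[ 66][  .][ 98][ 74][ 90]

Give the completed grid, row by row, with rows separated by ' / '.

100 76 92 58 84 / 72 88 64 80 106 / 94 60 86 102 68 / 78 104 70 96 62 / 66 82 98 74 90

The 25 entries sum to 2050, so each line sums to 2050/5 = 410.
Row 1: 100 + 76 + 92 + 84 + ? = 410, so (1,4) = 58.
Row 4 needs 410; the known cells sum to 306, so (4,2) = 104.
Row 5 needs 410; the known cells sum to 328, so (5,2) = 82.
Column 2 needs 410; the known cells sum to 322, so (2,2) = 88.
The remaining cell in column 3 is (3,3) = 410 − 324 = 86.
Column 4 needs 410; the known cells sum to 308, so (3,4) = 102.
The remaining cell in column 5 is (3,5) = 410 − 342 = 68.
Row 2 needs 410; the known cells sum to 338, so (2,1) = 72.
From row 3, 410 − (60 + 86 + 102 + 68) gives (3,1) = 94.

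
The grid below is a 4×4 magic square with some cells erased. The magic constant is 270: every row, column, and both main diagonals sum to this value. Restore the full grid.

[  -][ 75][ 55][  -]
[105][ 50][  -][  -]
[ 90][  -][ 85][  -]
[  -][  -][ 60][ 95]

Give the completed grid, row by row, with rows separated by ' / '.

40 75 55 100 / 105 50 70 45 / 90 65 85 30 / 35 80 60 95

Column 3: 55 + 85 + 60 + ? = 270, so (2,3) = 70.
The remaining cell in main diagonal is (1,1) = 270 − 230 = 40.
The remaining cell in row 1 is (1,4) = 270 − 170 = 100.
Row 2 needs 270; the known cells sum to 225, so (2,4) = 45.
From column 1, 270 − (40 + 105 + 90) gives (4,1) = 35.
Column 4 must total 270; the given cells sum to 240, so (3,4) = 30.
Anti-diagonal must total 270; the given cells sum to 205, so (3,2) = 65.
The remaining cell in row 4 is (4,2) = 270 − 190 = 80.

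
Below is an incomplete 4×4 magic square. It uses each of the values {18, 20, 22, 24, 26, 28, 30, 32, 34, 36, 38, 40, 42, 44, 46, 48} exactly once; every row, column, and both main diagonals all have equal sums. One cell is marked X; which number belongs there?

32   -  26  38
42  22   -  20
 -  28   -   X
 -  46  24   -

30

The 16 entries sum to 528, so each line sums to 528/4 = 132.
Row 1: 32 + 26 + 38 + ? = 132, so (1,2) = 36.
From row 2, 132 − (42 + 22 + 20) gives (2,3) = 48.
The remaining cell in column 3 is (3,3) = 132 − 98 = 34.
The remaining cell in main diagonal is (4,4) = 132 − 88 = 44.
Anti-diagonal needs 132; the known cells sum to 114, so (4,1) = 18.
Column 1: 32 + 42 + 18 + ? = 132, so (3,1) = 40.
Using column 4: 38 + 20 + 44 + ? → (3,4) = 132 − 102 = 30.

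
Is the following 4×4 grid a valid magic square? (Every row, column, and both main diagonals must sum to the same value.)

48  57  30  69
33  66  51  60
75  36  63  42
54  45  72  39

No — anti-diagonal sums to 210 but main diagonal sums to 216.

Row 1: 48 + 57 + 30 + 69 = 204.
Row 2: 33 + 66 + 51 + 60 = 210.
Row 3: 75 + 36 + 63 + 42 = 216.
Row 4: 54 + 45 + 72 + 39 = 210.
Column 1: 48 + 33 + 75 + 54 = 210.
Column 2: 57 + 66 + 36 + 45 = 204.
Column 3: 30 + 51 + 63 + 72 = 216.
Column 4: 69 + 60 + 42 + 39 = 210.
Main diagonal: 48 + 66 + 63 + 39 = 216.
Anti-diagonal: 69 + 51 + 36 + 54 = 210.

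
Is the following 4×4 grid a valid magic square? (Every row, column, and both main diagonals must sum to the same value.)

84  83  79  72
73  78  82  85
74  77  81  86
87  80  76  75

Row 1: 84 + 83 + 79 + 72 = 318.
Row 2: 73 + 78 + 82 + 85 = 318.
Row 3: 74 + 77 + 81 + 86 = 318.
Row 4: 87 + 80 + 76 + 75 = 318.
Column 1: 84 + 73 + 74 + 87 = 318.
Column 2: 83 + 78 + 77 + 80 = 318.
Column 3: 79 + 82 + 81 + 76 = 318.
Column 4: 72 + 85 + 86 + 75 = 318.
Main diagonal: 84 + 78 + 81 + 75 = 318.
Anti-diagonal: 72 + 82 + 77 + 87 = 318.
All lines sum to 318.

Yes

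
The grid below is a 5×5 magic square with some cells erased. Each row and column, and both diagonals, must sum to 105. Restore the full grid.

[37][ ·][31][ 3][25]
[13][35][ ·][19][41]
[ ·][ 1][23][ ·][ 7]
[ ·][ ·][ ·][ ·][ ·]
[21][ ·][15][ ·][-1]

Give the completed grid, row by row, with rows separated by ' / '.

Row 1: 37 + 31 + 3 + 25 + ? = 105, so (1,2) = 9.
Row 2 must total 105; the given cells sum to 108, so (2,3) = -3.
From column 3, 105 − (31 + (-3) + 23 + 15) gives (4,3) = 39.
Column 5: 25 + 41 + 7 + (-1) + ? = 105, so (4,5) = 33.
Using main diagonal: 37 + 35 + 23 + (-1) + ? → (4,4) = 105 − 94 = 11.
Anti-diagonal needs 105; the known cells sum to 88, so (4,2) = 17.
Row 4 needs 105; the known cells sum to 100, so (4,1) = 5.
Column 1: 37 + 13 + 5 + 21 + ? = 105, so (3,1) = 29.
Column 2: 9 + 35 + 1 + 17 + ? = 105, so (5,2) = 43.
Row 3 must total 105; the given cells sum to 60, so (3,4) = 45.
The remaining cell in row 5 is (5,4) = 105 − 78 = 27.

37 9 31 3 25 / 13 35 -3 19 41 / 29 1 23 45 7 / 5 17 39 11 33 / 21 43 15 27 -1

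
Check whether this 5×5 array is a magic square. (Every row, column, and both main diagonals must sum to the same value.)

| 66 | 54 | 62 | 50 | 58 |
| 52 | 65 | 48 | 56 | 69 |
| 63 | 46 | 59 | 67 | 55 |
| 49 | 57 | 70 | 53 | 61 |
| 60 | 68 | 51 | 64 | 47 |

Yes

Row 1: 66 + 54 + 62 + 50 + 58 = 290.
Row 2: 52 + 65 + 48 + 56 + 69 = 290.
Row 3: 63 + 46 + 59 + 67 + 55 = 290.
Row 4: 49 + 57 + 70 + 53 + 61 = 290.
Row 5: 60 + 68 + 51 + 64 + 47 = 290.
Column 1: 66 + 52 + 63 + 49 + 60 = 290.
Column 2: 54 + 65 + 46 + 57 + 68 = 290.
Column 3: 62 + 48 + 59 + 70 + 51 = 290.
Column 4: 50 + 56 + 67 + 53 + 64 = 290.
Column 5: 58 + 69 + 55 + 61 + 47 = 290.
Main diagonal: 66 + 65 + 59 + 53 + 47 = 290.
Anti-diagonal: 58 + 56 + 59 + 57 + 60 = 290.
All lines sum to 290.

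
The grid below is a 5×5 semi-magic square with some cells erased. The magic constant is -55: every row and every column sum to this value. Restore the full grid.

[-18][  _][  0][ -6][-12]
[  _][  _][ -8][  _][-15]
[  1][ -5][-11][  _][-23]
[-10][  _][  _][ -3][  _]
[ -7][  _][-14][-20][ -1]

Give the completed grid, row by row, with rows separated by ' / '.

-18 -19 0 -6 -12 / -21 -2 -8 -9 -15 / 1 -5 -11 -17 -23 / -10 -16 -22 -3 -4 / -7 -13 -14 -20 -1

From row 1, -55 − (-18 + 0 + (-6) + (-12)) gives (1,2) = -19.
From row 3, -55 − (1 + (-5) + (-11) + (-23)) gives (3,4) = -17.
Using row 5: -7 + (-14) + (-20) + (-1) + ? → (5,2) = -55 − (-42) = -13.
Column 1 must total -55; the given cells sum to -34, so (2,1) = -21.
The remaining cell in column 3 is (4,3) = -55 − (-33) = -22.
The remaining cell in column 4 is (2,4) = -55 − (-46) = -9.
The remaining cell in column 5 is (4,5) = -55 − (-51) = -4.
Row 2 must total -55; the given cells sum to -53, so (2,2) = -2.
Using row 4: -10 + (-22) + (-3) + (-4) + ? → (4,2) = -55 − (-39) = -16.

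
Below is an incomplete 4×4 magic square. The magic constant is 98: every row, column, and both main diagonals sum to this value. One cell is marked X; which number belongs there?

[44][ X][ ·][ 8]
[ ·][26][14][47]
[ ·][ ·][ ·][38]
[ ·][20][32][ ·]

17

Row 2 needs 98; the known cells sum to 87, so (2,1) = 11.
The remaining cell in column 4 is (4,4) = 98 − 93 = 5.
Main diagonal needs 98; the known cells sum to 75, so (3,3) = 23.
From row 4, 98 − (20 + 32 + 5) gives (4,1) = 41.
The remaining cell in column 1 is (3,1) = 98 − 96 = 2.
From column 3, 98 − (14 + 23 + 32) gives (1,3) = 29.
Anti-diagonal: 8 + 14 + 41 + ? = 98, so (3,2) = 35.
Using row 1: 44 + 29 + 8 + ? → (1,2) = 98 − 81 = 17.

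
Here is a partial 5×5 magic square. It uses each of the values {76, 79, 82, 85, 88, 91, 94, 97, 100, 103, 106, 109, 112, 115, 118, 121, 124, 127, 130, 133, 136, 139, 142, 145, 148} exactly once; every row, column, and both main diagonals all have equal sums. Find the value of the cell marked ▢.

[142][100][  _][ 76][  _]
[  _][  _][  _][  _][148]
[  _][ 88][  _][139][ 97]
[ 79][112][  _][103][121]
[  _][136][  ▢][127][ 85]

The 25 entries sum to 2800, so each line sums to 2800/5 = 560.
Row 4: 79 + 112 + 103 + 121 + ? = 560, so (4,3) = 145.
Column 2: 100 + 88 + 112 + 136 + ? = 560, so (2,2) = 124.
Column 4 must total 560; the given cells sum to 445, so (2,4) = 115.
Column 5 must total 560; the given cells sum to 451, so (1,5) = 109.
From main diagonal, 560 − (142 + 124 + 103 + 85) gives (3,3) = 106.
Using anti-diagonal: 109 + 115 + 106 + 112 + ? → (5,1) = 560 − 442 = 118.
Row 1 must total 560; the given cells sum to 427, so (1,3) = 133.
Row 3 must total 560; the given cells sum to 430, so (3,1) = 130.
The remaining cell in row 5 is (5,3) = 560 − 466 = 94.

94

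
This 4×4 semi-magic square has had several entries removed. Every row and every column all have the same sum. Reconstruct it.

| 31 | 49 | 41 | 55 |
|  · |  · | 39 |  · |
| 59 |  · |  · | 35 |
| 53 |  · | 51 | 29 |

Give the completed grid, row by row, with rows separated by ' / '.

Row 1 is already complete: 31 + 49 + 41 + 55 = 176, so that is the magic constant.
Row 4 must total 176; the given cells sum to 133, so (4,2) = 43.
Column 1: 31 + 59 + 53 + ? = 176, so (2,1) = 33.
The remaining cell in column 3 is (3,3) = 176 − 131 = 45.
From column 4, 176 − (55 + 35 + 29) gives (2,4) = 57.
Row 2: 33 + 39 + 57 + ? = 176, so (2,2) = 47.
The remaining cell in row 3 is (3,2) = 176 − 139 = 37.

31 49 41 55 / 33 47 39 57 / 59 37 45 35 / 53 43 51 29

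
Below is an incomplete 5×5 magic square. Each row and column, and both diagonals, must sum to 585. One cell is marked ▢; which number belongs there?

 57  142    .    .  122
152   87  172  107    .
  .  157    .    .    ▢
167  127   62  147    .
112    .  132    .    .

The remaining cell in row 2 is (2,5) = 585 − 518 = 67.
Row 4: 167 + 127 + 62 + 147 + ? = 585, so (4,5) = 82.
Column 1: 57 + 152 + 167 + 112 + ? = 585, so (3,1) = 97.
Column 2: 142 + 87 + 157 + 127 + ? = 585, so (5,2) = 72.
The remaining cell in anti-diagonal is (3,3) = 585 − 468 = 117.
Column 3 needs 585; the known cells sum to 483, so (1,3) = 102.
From main diagonal, 585 − (57 + 87 + 117 + 147) gives (5,5) = 177.
The remaining cell in row 1 is (1,4) = 585 − 423 = 162.
Row 5 needs 585; the known cells sum to 493, so (5,4) = 92.
Column 4 needs 585; the known cells sum to 508, so (3,4) = 77.
Column 5 must total 585; the given cells sum to 448, so (3,5) = 137.

137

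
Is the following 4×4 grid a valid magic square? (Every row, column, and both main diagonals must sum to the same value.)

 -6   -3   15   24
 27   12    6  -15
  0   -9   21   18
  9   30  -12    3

Yes

Row 1: -6 + (-3) + 15 + 24 = 30.
Row 2: 27 + 12 + 6 + (-15) = 30.
Row 3: 0 + (-9) + 21 + 18 = 30.
Row 4: 9 + 30 + (-12) + 3 = 30.
Column 1: -6 + 27 + 0 + 9 = 30.
Column 2: -3 + 12 + (-9) + 30 = 30.
Column 3: 15 + 6 + 21 + (-12) = 30.
Column 4: 24 + (-15) + 18 + 3 = 30.
Main diagonal: -6 + 12 + 21 + 3 = 30.
Anti-diagonal: 24 + 6 + (-9) + 9 = 30.
All lines sum to 30.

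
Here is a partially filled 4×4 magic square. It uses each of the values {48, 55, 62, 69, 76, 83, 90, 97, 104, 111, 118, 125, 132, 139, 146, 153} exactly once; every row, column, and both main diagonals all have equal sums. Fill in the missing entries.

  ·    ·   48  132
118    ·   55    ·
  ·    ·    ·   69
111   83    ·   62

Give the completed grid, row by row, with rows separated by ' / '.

The 16 entries sum to 1608, so each line sums to 1608/4 = 402.
Using row 4: 111 + 83 + 62 + ? → (4,3) = 402 − 256 = 146.
The remaining cell in column 3 is (3,3) = 402 − 249 = 153.
Column 4: 132 + 69 + 62 + ? = 402, so (2,4) = 139.
Anti-diagonal needs 402; the known cells sum to 298, so (3,2) = 104.
Row 2 needs 402; the known cells sum to 312, so (2,2) = 90.
The remaining cell in row 3 is (3,1) = 402 − 326 = 76.
Column 1: 118 + 76 + 111 + ? = 402, so (1,1) = 97.
The remaining cell in column 2 is (1,2) = 402 − 277 = 125.

97 125 48 132 / 118 90 55 139 / 76 104 153 69 / 111 83 146 62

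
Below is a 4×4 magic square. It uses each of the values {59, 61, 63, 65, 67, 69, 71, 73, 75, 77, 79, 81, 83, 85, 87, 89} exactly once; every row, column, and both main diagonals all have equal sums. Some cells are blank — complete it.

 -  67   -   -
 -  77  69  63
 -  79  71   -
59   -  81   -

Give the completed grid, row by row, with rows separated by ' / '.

The 16 entries sum to 1184, so each line sums to 1184/4 = 296.
From row 2, 296 − (77 + 69 + 63) gives (2,1) = 87.
Column 2: 67 + 77 + 79 + ? = 296, so (4,2) = 73.
Using column 3: 69 + 71 + 81 + ? → (1,3) = 296 − 221 = 75.
Anti-diagonal must total 296; the given cells sum to 207, so (1,4) = 89.
Row 1 must total 296; the given cells sum to 231, so (1,1) = 65.
Row 4 needs 296; the known cells sum to 213, so (4,4) = 83.
From column 1, 296 − (65 + 87 + 59) gives (3,1) = 85.
From column 4, 296 − (89 + 63 + 83) gives (3,4) = 61.

65 67 75 89 / 87 77 69 63 / 85 79 71 61 / 59 73 81 83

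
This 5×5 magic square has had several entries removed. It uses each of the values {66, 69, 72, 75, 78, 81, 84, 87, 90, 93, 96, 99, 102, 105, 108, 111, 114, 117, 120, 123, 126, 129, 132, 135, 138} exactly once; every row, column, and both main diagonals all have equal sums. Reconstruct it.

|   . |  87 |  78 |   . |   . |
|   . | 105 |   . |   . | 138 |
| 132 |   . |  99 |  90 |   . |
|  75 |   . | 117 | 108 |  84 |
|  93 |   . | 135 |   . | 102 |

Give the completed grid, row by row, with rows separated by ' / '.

96 87 78 129 120 / 114 105 81 72 138 / 132 123 99 90 66 / 75 126 117 108 84 / 93 69 135 111 102

The 25 entries sum to 2550, so each line sums to 2550/5 = 510.
Using row 4: 75 + 117 + 108 + 84 + ? → (4,2) = 510 − 384 = 126.
Column 3 needs 510; the known cells sum to 429, so (2,3) = 81.
Main diagonal must total 510; the given cells sum to 414, so (1,1) = 96.
Column 1 must total 510; the given cells sum to 396, so (2,1) = 114.
Using row 2: 114 + 105 + 81 + 138 + ? → (2,4) = 510 − 438 = 72.
Using anti-diagonal: 72 + 99 + 126 + 93 + ? → (1,5) = 510 − 390 = 120.
The remaining cell in row 1 is (1,4) = 510 − 381 = 129.
Column 4 must total 510; the given cells sum to 399, so (5,4) = 111.
Column 5 needs 510; the known cells sum to 444, so (3,5) = 66.
The remaining cell in row 3 is (3,2) = 510 − 387 = 123.
Using row 5: 93 + 135 + 111 + 102 + ? → (5,2) = 510 − 441 = 69.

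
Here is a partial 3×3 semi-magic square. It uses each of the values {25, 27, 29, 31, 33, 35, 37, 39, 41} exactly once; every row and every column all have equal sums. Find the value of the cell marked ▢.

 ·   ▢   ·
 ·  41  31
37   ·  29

The 9 entries sum to 297, so each line sums to 297/3 = 99.
Row 2 must total 99; the given cells sum to 72, so (2,1) = 27.
Row 3 must total 99; the given cells sum to 66, so (3,2) = 33.
Column 1 needs 99; the known cells sum to 64, so (1,1) = 35.
From column 2, 99 − (41 + 33) gives (1,2) = 25.

25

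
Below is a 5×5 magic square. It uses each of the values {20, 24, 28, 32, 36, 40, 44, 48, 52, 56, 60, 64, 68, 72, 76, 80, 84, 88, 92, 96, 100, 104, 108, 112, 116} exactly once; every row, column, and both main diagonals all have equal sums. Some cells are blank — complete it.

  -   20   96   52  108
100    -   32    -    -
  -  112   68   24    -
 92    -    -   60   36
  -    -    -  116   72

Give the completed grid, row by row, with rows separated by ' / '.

64 20 96 52 108 / 100 76 32 88 44 / 56 112 68 24 80 / 92 48 104 60 36 / 28 84 40 116 72

The 25 entries sum to 1700, so each line sums to 1700/5 = 340.
Using row 1: 20 + 96 + 52 + 108 + ? → (1,1) = 340 − 276 = 64.
Column 4 must total 340; the given cells sum to 252, so (2,4) = 88.
Using main diagonal: 64 + 68 + 60 + 72 + ? → (2,2) = 340 − 264 = 76.
The remaining cell in row 2 is (2,5) = 340 − 296 = 44.
The remaining cell in column 5 is (3,5) = 340 − 260 = 80.
Row 3 must total 340; the given cells sum to 284, so (3,1) = 56.
Column 1: 64 + 100 + 56 + 92 + ? = 340, so (5,1) = 28.
Anti-diagonal: 108 + 88 + 68 + 28 + ? = 340, so (4,2) = 48.
Row 4 must total 340; the given cells sum to 236, so (4,3) = 104.
Column 2 needs 340; the known cells sum to 256, so (5,2) = 84.
Column 3: 96 + 32 + 68 + 104 + ? = 340, so (5,3) = 40.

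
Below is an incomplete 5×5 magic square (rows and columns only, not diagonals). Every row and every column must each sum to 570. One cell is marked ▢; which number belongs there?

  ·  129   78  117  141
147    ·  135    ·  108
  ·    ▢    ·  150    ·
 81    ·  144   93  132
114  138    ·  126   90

87

Row 1: 129 + 78 + 117 + 141 + ? = 570, so (1,1) = 105.
Using row 4: 81 + 144 + 93 + 132 + ? → (4,2) = 570 − 450 = 120.
Row 5 must total 570; the given cells sum to 468, so (5,3) = 102.
The remaining cell in column 1 is (3,1) = 570 − 447 = 123.
Column 3 needs 570; the known cells sum to 459, so (3,3) = 111.
Column 4 must total 570; the given cells sum to 486, so (2,4) = 84.
Column 5 needs 570; the known cells sum to 471, so (3,5) = 99.
The remaining cell in row 2 is (2,2) = 570 − 474 = 96.
Row 3 must total 570; the given cells sum to 483, so (3,2) = 87.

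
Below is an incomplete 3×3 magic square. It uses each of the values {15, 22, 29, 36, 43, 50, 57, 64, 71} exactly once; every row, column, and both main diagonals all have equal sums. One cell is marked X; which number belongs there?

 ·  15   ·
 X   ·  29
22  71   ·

57

The 9 entries sum to 387, so each line sums to 387/3 = 129.
Row 3 must total 129; the given cells sum to 93, so (3,3) = 36.
Using column 2: 15 + 71 + ? → (2,2) = 129 − 86 = 43.
Using column 3: 29 + 36 + ? → (1,3) = 129 − 65 = 64.
Main diagonal needs 129; the known cells sum to 79, so (1,1) = 50.
From row 2, 129 − (43 + 29) gives (2,1) = 57.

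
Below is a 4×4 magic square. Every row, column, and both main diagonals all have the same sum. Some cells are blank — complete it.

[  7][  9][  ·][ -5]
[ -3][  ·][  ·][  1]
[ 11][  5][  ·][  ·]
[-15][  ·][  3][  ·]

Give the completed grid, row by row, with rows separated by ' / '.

7 9 -11 -5 / -3 -13 15 1 / 11 5 -7 -9 / -15 -1 3 13

Column 1 is already complete: 7 + -3 + 11 + -15 = 0, so that is the magic constant.
Using row 1: 7 + 9 + (-5) + ? → (1,3) = 0 − 11 = -11.
Using anti-diagonal: -5 + 5 + (-15) + ? → (2,3) = 0 − (-15) = 15.
The remaining cell in row 2 is (2,2) = 0 − 13 = -13.
The remaining cell in column 2 is (4,2) = 0 − 1 = -1.
From column 3, 0 − (-11 + 15 + 3) gives (3,3) = -7.
From main diagonal, 0 − (7 + (-13) + (-7)) gives (4,4) = 13.
The remaining cell in row 3 is (3,4) = 0 − 9 = -9.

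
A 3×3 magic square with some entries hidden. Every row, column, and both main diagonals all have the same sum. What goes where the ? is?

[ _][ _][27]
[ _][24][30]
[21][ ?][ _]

36

Anti-diagonal is complete and sums to 72; that is the magic constant.
From row 2, 72 − (24 + 30) gives (2,1) = 18.
Using column 1: 18 + 21 + ? → (1,1) = 72 − 39 = 33.
Column 3 must total 72; the given cells sum to 57, so (3,3) = 15.
Using row 1: 33 + 27 + ? → (1,2) = 72 − 60 = 12.
Row 3 must total 72; the given cells sum to 36, so (3,2) = 36.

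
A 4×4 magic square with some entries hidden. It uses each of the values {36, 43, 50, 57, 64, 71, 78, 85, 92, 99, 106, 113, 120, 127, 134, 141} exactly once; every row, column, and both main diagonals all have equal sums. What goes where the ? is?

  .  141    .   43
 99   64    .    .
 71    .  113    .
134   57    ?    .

The 16 entries sum to 1416, so each line sums to 1416/4 = 354.
The remaining cell in column 1 is (1,1) = 354 − 304 = 50.
Column 2 must total 354; the given cells sum to 262, so (3,2) = 92.
Main diagonal needs 354; the known cells sum to 227, so (4,4) = 127.
The remaining cell in anti-diagonal is (2,3) = 354 − 269 = 85.
Row 1 needs 354; the known cells sum to 234, so (1,3) = 120.
Row 2 must total 354; the given cells sum to 248, so (2,4) = 106.
Row 3: 71 + 92 + 113 + ? = 354, so (3,4) = 78.
Row 4 needs 354; the known cells sum to 318, so (4,3) = 36.

36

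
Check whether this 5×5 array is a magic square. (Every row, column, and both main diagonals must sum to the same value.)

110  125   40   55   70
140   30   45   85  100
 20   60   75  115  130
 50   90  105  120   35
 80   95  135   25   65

Row 1: 110 + 125 + 40 + 55 + 70 = 400.
Row 2: 140 + 30 + 45 + 85 + 100 = 400.
Row 3: 20 + 60 + 75 + 115 + 130 = 400.
Row 4: 50 + 90 + 105 + 120 + 35 = 400.
Row 5: 80 + 95 + 135 + 25 + 65 = 400.
Column 1: 110 + 140 + 20 + 50 + 80 = 400.
Column 2: 125 + 30 + 60 + 90 + 95 = 400.
Column 3: 40 + 45 + 75 + 105 + 135 = 400.
Column 4: 55 + 85 + 115 + 120 + 25 = 400.
Column 5: 70 + 100 + 130 + 35 + 65 = 400.
Main diagonal: 110 + 30 + 75 + 120 + 65 = 400.
Anti-diagonal: 70 + 85 + 75 + 90 + 80 = 400.
All lines sum to 400.

Yes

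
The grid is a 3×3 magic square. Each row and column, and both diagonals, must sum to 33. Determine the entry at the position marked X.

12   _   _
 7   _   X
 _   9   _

Column 1: 12 + 7 + ? = 33, so (3,1) = 14.
From row 3, 33 − (14 + 9) gives (3,3) = 10.
Main diagonal must total 33; the given cells sum to 22, so (2,2) = 11.
Anti-diagonal must total 33; the given cells sum to 25, so (1,3) = 8.
The remaining cell in row 1 is (1,2) = 33 − 20 = 13.
Using row 2: 7 + 11 + ? → (2,3) = 33 − 18 = 15.

15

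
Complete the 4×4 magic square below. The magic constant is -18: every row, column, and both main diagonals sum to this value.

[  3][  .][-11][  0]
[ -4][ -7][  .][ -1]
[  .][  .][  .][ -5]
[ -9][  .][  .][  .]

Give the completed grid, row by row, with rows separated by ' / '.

The remaining cell in row 1 is (1,2) = -18 − (-8) = -10.
Row 2 needs -18; the known cells sum to -12, so (2,3) = -6.
Column 1 needs -18; the known cells sum to -10, so (3,1) = -8.
Column 4 must total -18; the given cells sum to -6, so (4,4) = -12.
Using main diagonal: 3 + (-7) + (-12) + ? → (3,3) = -18 − (-16) = -2.
From anti-diagonal, -18 − (0 + (-6) + (-9)) gives (3,2) = -3.
Using column 2: -10 + (-7) + (-3) + ? → (4,2) = -18 − (-20) = 2.
Column 3 must total -18; the given cells sum to -19, so (4,3) = 1.

3 -10 -11 0 / -4 -7 -6 -1 / -8 -3 -2 -5 / -9 2 1 -12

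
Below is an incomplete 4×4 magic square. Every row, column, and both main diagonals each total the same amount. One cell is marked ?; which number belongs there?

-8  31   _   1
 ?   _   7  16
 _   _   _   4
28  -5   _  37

Column 4 is complete and sums to 58; that is the magic constant.
Row 1: -8 + 31 + 1 + ? = 58, so (1,3) = 34.
Using row 4: 28 + (-5) + 37 + ? → (4,3) = 58 − 60 = -2.
The remaining cell in column 3 is (3,3) = 58 − 39 = 19.
The remaining cell in main diagonal is (2,2) = 58 − 48 = 10.
Anti-diagonal needs 58; the known cells sum to 36, so (3,2) = 22.
The remaining cell in row 2 is (2,1) = 58 − 33 = 25.

25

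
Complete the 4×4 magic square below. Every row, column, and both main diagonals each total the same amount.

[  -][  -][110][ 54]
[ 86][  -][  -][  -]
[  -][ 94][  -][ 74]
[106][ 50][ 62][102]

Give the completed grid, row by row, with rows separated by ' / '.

Row 4 is already complete: 106 + 50 + 62 + 102 = 320, so that is the magic constant.
Column 4 needs 320; the known cells sum to 230, so (2,4) = 90.
Anti-diagonal: 54 + 94 + 106 + ? = 320, so (2,3) = 66.
Row 2: 86 + 66 + 90 + ? = 320, so (2,2) = 78.
From column 2, 320 − (78 + 94 + 50) gives (1,2) = 98.
Column 3 needs 320; the known cells sum to 238, so (3,3) = 82.
From main diagonal, 320 − (78 + 82 + 102) gives (1,1) = 58.
The remaining cell in row 3 is (3,1) = 320 − 250 = 70.

58 98 110 54 / 86 78 66 90 / 70 94 82 74 / 106 50 62 102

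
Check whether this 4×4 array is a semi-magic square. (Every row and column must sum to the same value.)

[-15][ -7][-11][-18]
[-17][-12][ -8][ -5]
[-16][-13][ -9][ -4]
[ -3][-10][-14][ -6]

Row 1: -15 + (-7) + (-11) + (-18) = -51.
Row 2: -17 + (-12) + (-8) + (-5) = -42.
Row 3: -16 + (-13) + (-9) + (-4) = -42.
Row 4: -3 + (-10) + (-14) + (-6) = -33.
Column 1: -15 + (-17) + (-16) + (-3) = -51.
Column 2: -7 + (-12) + (-13) + (-10) = -42.
Column 3: -11 + (-8) + (-9) + (-14) = -42.
Column 4: -18 + (-5) + (-4) + (-6) = -33.

No — column 4 sums to -33 but row 3 sums to -42.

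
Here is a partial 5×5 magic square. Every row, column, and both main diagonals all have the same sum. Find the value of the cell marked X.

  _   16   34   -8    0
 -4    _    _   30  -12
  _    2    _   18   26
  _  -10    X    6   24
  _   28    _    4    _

-2

Column 4 is complete and sums to 50; that is the magic constant.
Row 1 needs 50; the known cells sum to 42, so (1,1) = 8.
Using column 2: 16 + 2 + (-10) + 28 + ? → (2,2) = 50 − 36 = 14.
The remaining cell in column 5 is (5,5) = 50 − 38 = 12.
Main diagonal: 8 + 14 + 6 + 12 + ? = 50, so (3,3) = 10.
Anti-diagonal must total 50; the given cells sum to 30, so (5,1) = 20.
Using row 2: -4 + 14 + 30 + (-12) + ? → (2,3) = 50 − 28 = 22.
Row 3 must total 50; the given cells sum to 56, so (3,1) = -6.
Using row 5: 20 + 28 + 4 + 12 + ? → (5,3) = 50 − 64 = -14.
Using column 1: 8 + (-4) + (-6) + 20 + ? → (4,1) = 50 − 18 = 32.
Column 3: 34 + 22 + 10 + (-14) + ? = 50, so (4,3) = -2.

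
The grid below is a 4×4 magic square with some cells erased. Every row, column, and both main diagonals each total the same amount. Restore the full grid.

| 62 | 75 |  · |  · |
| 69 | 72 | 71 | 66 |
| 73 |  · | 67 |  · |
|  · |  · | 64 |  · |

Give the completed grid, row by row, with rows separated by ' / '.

Row 2 is already complete: 69 + 72 + 71 + 66 = 278, so that is the magic constant.
Column 1: 62 + 69 + 73 + ? = 278, so (4,1) = 74.
Column 3: 71 + 67 + 64 + ? = 278, so (1,3) = 76.
Main diagonal needs 278; the known cells sum to 201, so (4,4) = 77.
Row 1 must total 278; the given cells sum to 213, so (1,4) = 65.
The remaining cell in row 4 is (4,2) = 278 − 215 = 63.
Column 2 needs 278; the known cells sum to 210, so (3,2) = 68.
The remaining cell in column 4 is (3,4) = 278 − 208 = 70.

62 75 76 65 / 69 72 71 66 / 73 68 67 70 / 74 63 64 77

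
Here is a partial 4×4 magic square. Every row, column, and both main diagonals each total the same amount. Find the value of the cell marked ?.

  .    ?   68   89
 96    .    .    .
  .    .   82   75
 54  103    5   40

Row 4 is complete and sums to 202; that is the magic constant.
Column 3 must total 202; the given cells sum to 155, so (2,3) = 47.
The remaining cell in column 4 is (2,4) = 202 − 204 = -2.
Using anti-diagonal: 89 + 47 + 54 + ? → (3,2) = 202 − 190 = 12.
The remaining cell in row 2 is (2,2) = 202 − 141 = 61.
Row 3: 12 + 82 + 75 + ? = 202, so (3,1) = 33.
Column 1: 96 + 33 + 54 + ? = 202, so (1,1) = 19.
Column 2: 61 + 12 + 103 + ? = 202, so (1,2) = 26.

26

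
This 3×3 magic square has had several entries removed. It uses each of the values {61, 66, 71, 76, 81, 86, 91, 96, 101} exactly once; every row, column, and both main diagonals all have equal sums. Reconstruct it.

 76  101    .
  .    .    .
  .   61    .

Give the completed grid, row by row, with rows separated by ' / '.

76 101 66 / 71 81 91 / 96 61 86

The 9 entries sum to 729, so each line sums to 729/3 = 243.
Using row 1: 76 + 101 + ? → (1,3) = 243 − 177 = 66.
Column 2 must total 243; the given cells sum to 162, so (2,2) = 81.
The remaining cell in main diagonal is (3,3) = 243 − 157 = 86.
From anti-diagonal, 243 − (66 + 81) gives (3,1) = 96.
Using column 1: 76 + 96 + ? → (2,1) = 243 − 172 = 71.
Column 3 must total 243; the given cells sum to 152, so (2,3) = 91.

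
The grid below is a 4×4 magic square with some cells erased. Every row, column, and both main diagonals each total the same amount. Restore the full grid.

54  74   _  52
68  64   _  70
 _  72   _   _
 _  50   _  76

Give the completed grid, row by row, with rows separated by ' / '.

54 74 80 52 / 68 64 58 70 / 60 72 66 62 / 78 50 56 76

Column 2 is already complete: 74 + 64 + 72 + 50 = 260, so that is the magic constant.
Row 1: 54 + 74 + 52 + ? = 260, so (1,3) = 80.
Using row 2: 68 + 64 + 70 + ? → (2,3) = 260 − 202 = 58.
Column 4 needs 260; the known cells sum to 198, so (3,4) = 62.
Main diagonal must total 260; the given cells sum to 194, so (3,3) = 66.
Anti-diagonal: 52 + 58 + 72 + ? = 260, so (4,1) = 78.
Using row 3: 72 + 66 + 62 + ? → (3,1) = 260 − 200 = 60.
The remaining cell in row 4 is (4,3) = 260 − 204 = 56.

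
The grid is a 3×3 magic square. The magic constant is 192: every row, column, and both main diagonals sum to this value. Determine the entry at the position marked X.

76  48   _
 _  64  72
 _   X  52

80

Row 1 must total 192; the given cells sum to 124, so (1,3) = 68.
From row 2, 192 − (64 + 72) gives (2,1) = 56.
Using column 1: 76 + 56 + ? → (3,1) = 192 − 132 = 60.
Column 2 needs 192; the known cells sum to 112, so (3,2) = 80.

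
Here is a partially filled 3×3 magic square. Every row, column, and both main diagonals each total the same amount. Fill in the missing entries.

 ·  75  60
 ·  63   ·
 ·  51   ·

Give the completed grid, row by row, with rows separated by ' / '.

Column 2 is already complete: 75 + 63 + 51 = 189, so that is the magic constant.
Row 1 needs 189; the known cells sum to 135, so (1,1) = 54.
The remaining cell in main diagonal is (3,3) = 189 − 117 = 72.
Anti-diagonal needs 189; the known cells sum to 123, so (3,1) = 66.
From column 1, 189 − (54 + 66) gives (2,1) = 69.
From column 3, 189 − (60 + 72) gives (2,3) = 57.

54 75 60 / 69 63 57 / 66 51 72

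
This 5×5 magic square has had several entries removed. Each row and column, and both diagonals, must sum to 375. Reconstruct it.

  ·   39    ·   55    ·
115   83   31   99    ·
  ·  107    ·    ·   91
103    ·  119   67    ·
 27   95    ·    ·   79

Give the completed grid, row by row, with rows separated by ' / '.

71 39 87 55 123 / 115 83 31 99 47 / 59 107 75 43 91 / 103 51 119 67 35 / 27 95 63 111 79

The remaining cell in row 2 is (2,5) = 375 − 328 = 47.
Column 2 needs 375; the known cells sum to 324, so (4,2) = 51.
Row 4: 103 + 51 + 119 + 67 + ? = 375, so (4,5) = 35.
The remaining cell in column 5 is (1,5) = 375 − 252 = 123.
Using anti-diagonal: 123 + 99 + 51 + 27 + ? → (3,3) = 375 − 300 = 75.
The remaining cell in main diagonal is (1,1) = 375 − 304 = 71.
Using row 1: 71 + 39 + 55 + 123 + ? → (1,3) = 375 − 288 = 87.
Using column 1: 71 + 115 + 103 + 27 + ? → (3,1) = 375 − 316 = 59.
Column 3: 87 + 31 + 75 + 119 + ? = 375, so (5,3) = 63.
Row 3 needs 375; the known cells sum to 332, so (3,4) = 43.
From row 5, 375 − (27 + 95 + 63 + 79) gives (5,4) = 111.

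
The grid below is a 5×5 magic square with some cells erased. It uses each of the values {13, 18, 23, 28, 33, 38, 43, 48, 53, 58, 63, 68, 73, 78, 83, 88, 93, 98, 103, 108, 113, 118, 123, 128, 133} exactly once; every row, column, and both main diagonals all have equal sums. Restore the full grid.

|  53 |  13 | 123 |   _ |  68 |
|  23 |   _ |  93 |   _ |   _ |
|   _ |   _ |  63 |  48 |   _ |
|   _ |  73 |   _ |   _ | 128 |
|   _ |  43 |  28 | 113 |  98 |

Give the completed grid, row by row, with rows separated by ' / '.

53 13 123 108 68 / 23 133 93 78 38 / 118 103 63 48 33 / 88 73 58 18 128 / 83 43 28 113 98

The 25 entries sum to 1825, so each line sums to 1825/5 = 365.
The remaining cell in row 1 is (1,4) = 365 − 257 = 108.
Row 5 needs 365; the known cells sum to 282, so (5,1) = 83.
The remaining cell in column 3 is (4,3) = 365 − 307 = 58.
Using anti-diagonal: 68 + 63 + 73 + 83 + ? → (2,4) = 365 − 287 = 78.
The remaining cell in column 4 is (4,4) = 365 − 347 = 18.
From main diagonal, 365 − (53 + 63 + 18 + 98) gives (2,2) = 133.
The remaining cell in row 2 is (2,5) = 365 − 327 = 38.
Row 4 must total 365; the given cells sum to 277, so (4,1) = 88.
The remaining cell in column 1 is (3,1) = 365 − 247 = 118.
Column 2: 13 + 133 + 73 + 43 + ? = 365, so (3,2) = 103.
Using column 5: 68 + 38 + 128 + 98 + ? → (3,5) = 365 − 332 = 33.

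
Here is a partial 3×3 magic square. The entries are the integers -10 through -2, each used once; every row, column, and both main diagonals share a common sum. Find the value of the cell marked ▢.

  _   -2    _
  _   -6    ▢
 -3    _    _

-4

The entries are -10 through -2, which sum to -54, so each line sums to -54/3 = -18.
Column 2 must total -18; the given cells sum to -8, so (3,2) = -10.
Anti-diagonal needs -18; the known cells sum to -9, so (1,3) = -9.
Using row 1: -2 + (-9) + ? → (1,1) = -18 − (-11) = -7.
Row 3 must total -18; the given cells sum to -13, so (3,3) = -5.
Using column 1: -7 + (-3) + ? → (2,1) = -18 − (-10) = -8.
Column 3: -9 + (-5) + ? = -18, so (2,3) = -4.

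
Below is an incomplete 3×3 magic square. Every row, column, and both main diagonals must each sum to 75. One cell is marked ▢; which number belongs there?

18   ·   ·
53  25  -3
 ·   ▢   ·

The remaining cell in column 1 is (3,1) = 75 − 71 = 4.
Main diagonal needs 75; the known cells sum to 43, so (3,3) = 32.
Using anti-diagonal: 25 + 4 + ? → (1,3) = 75 − 29 = 46.
From row 1, 75 − (18 + 46) gives (1,2) = 11.
Using row 3: 4 + 32 + ? → (3,2) = 75 − 36 = 39.

39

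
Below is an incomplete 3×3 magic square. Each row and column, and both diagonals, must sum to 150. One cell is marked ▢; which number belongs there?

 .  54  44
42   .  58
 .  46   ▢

Row 1 needs 150; the known cells sum to 98, so (1,1) = 52.
The remaining cell in row 2 is (2,2) = 150 − 100 = 50.
Column 1 needs 150; the known cells sum to 94, so (3,1) = 56.
The remaining cell in column 3 is (3,3) = 150 − 102 = 48.

48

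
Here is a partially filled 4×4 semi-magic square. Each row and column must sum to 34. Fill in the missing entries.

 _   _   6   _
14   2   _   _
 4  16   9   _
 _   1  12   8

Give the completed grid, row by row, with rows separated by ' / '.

3 15 6 10 / 14 2 7 11 / 4 16 9 5 / 13 1 12 8

From row 3, 34 − (4 + 16 + 9) gives (3,4) = 5.
From row 4, 34 − (1 + 12 + 8) gives (4,1) = 13.
Column 1 needs 34; the known cells sum to 31, so (1,1) = 3.
From column 2, 34 − (2 + 16 + 1) gives (1,2) = 15.
Column 3 must total 34; the given cells sum to 27, so (2,3) = 7.
Row 1: 3 + 15 + 6 + ? = 34, so (1,4) = 10.
Using row 2: 14 + 2 + 7 + ? → (2,4) = 34 − 23 = 11.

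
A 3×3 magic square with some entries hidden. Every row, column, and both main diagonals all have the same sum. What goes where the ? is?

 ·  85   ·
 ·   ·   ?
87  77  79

89

Row 3 is complete and sums to 243; that is the magic constant.
From column 2, 243 − (85 + 77) gives (2,2) = 81.
From main diagonal, 243 − (81 + 79) gives (1,1) = 83.
Anti-diagonal: 81 + 87 + ? = 243, so (1,3) = 75.
Using column 1: 83 + 87 + ? → (2,1) = 243 − 170 = 73.
The remaining cell in column 3 is (2,3) = 243 − 154 = 89.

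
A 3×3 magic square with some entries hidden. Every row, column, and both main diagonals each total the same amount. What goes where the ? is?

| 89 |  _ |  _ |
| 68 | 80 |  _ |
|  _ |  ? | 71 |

Main diagonal is complete and sums to 240; that is the magic constant.
From row 2, 240 − (68 + 80) gives (2,3) = 92.
Column 1: 89 + 68 + ? = 240, so (3,1) = 83.
From column 3, 240 − (92 + 71) gives (1,3) = 77.
From row 1, 240 − (89 + 77) gives (1,2) = 74.
Using row 3: 83 + 71 + ? → (3,2) = 240 − 154 = 86.

86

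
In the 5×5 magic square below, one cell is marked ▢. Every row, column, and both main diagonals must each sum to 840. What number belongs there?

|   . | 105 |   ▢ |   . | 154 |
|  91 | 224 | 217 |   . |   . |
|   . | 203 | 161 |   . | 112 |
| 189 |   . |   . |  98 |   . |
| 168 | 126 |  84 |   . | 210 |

238

Using row 5: 168 + 126 + 84 + 210 + ? → (5,4) = 840 − 588 = 252.
Column 2 must total 840; the given cells sum to 658, so (4,2) = 182.
Using main diagonal: 224 + 161 + 98 + 210 + ? → (1,1) = 840 − 693 = 147.
The remaining cell in anti-diagonal is (2,4) = 840 − 665 = 175.
Row 2 needs 840; the known cells sum to 707, so (2,5) = 133.
Column 1 needs 840; the known cells sum to 595, so (3,1) = 245.
Using column 5: 154 + 133 + 112 + 210 + ? → (4,5) = 840 − 609 = 231.
The remaining cell in row 3 is (3,4) = 840 − 721 = 119.
From row 4, 840 − (189 + 182 + 98 + 231) gives (4,3) = 140.
Using column 3: 217 + 161 + 140 + 84 + ? → (1,3) = 840 − 602 = 238.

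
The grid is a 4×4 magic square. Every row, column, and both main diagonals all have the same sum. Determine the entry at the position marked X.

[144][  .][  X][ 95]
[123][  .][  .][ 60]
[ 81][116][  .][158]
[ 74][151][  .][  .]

Column 1 is complete and sums to 422; that is the magic constant.
Row 3 must total 422; the given cells sum to 355, so (3,3) = 67.
Using column 4: 95 + 60 + 158 + ? → (4,4) = 422 − 313 = 109.
Main diagonal needs 422; the known cells sum to 320, so (2,2) = 102.
Anti-diagonal needs 422; the known cells sum to 285, so (2,3) = 137.
Row 4 must total 422; the given cells sum to 334, so (4,3) = 88.
Column 2 must total 422; the given cells sum to 369, so (1,2) = 53.
Column 3: 137 + 67 + 88 + ? = 422, so (1,3) = 130.

130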